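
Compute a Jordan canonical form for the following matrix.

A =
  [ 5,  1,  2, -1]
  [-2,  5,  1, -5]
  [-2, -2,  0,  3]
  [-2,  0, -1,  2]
J_2(3) ⊕ J_2(3)

The characteristic polynomial is
  det(x·I − A) = x^4 - 12*x^3 + 54*x^2 - 108*x + 81 = (x - 3)^4

Eigenvalues and multiplicities (the geometric multiplicity of λ is n − rank(A − λI), which equals the number of Jordan blocks for λ):
  λ = 3: algebraic multiplicity = 4, geometric multiplicity = 2

Determining the block sizes for each eigenvalue:
  λ = 3: with am = 4 and gm = 2, the partition is not yet determined (e.g. several partitions of 4 into 2 parts exist). Let N = A − (3)·I. Computing rank(N^1) = 2, rank(N^2) = 0; the number of blocks of size ≥ j is rank(N^{j−1}) − rank(N^j), giving [2, 2]. So we have 2 block(s) of size 2 → block sizes [2, 2]

Assembling the blocks gives a Jordan form
J =
  [3, 1, 0, 0]
  [0, 3, 0, 0]
  [0, 0, 3, 1]
  [0, 0, 0, 3]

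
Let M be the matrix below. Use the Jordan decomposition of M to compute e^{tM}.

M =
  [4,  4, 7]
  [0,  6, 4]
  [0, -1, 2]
e^{tM} =
  [exp(4*t), t^2*exp(4*t)/2 + 4*t*exp(4*t), t^2*exp(4*t) + 7*t*exp(4*t)]
  [0, 2*t*exp(4*t) + exp(4*t), 4*t*exp(4*t)]
  [0, -t*exp(4*t), -2*t*exp(4*t) + exp(4*t)]

Strategy: write M = P · J · P⁻¹ where J is a Jordan canonical form, so e^{tM} = P · e^{tJ} · P⁻¹, and e^{tJ} can be computed block-by-block.

M has Jordan form
J =
  [4, 1, 0]
  [0, 4, 1]
  [0, 0, 4]
(up to reordering of blocks).

Per-block formulas:
  For a 3×3 Jordan block J_3(4): exp(t · J_3(4)) = e^(4t)·(I + t·N + (t^2/2)·N^2), where N is the 3×3 nilpotent shift.

After assembling e^{tJ} and conjugating by P, we get:

e^{tM} =
  [exp(4*t), t^2*exp(4*t)/2 + 4*t*exp(4*t), t^2*exp(4*t) + 7*t*exp(4*t)]
  [0, 2*t*exp(4*t) + exp(4*t), 4*t*exp(4*t)]
  [0, -t*exp(4*t), -2*t*exp(4*t) + exp(4*t)]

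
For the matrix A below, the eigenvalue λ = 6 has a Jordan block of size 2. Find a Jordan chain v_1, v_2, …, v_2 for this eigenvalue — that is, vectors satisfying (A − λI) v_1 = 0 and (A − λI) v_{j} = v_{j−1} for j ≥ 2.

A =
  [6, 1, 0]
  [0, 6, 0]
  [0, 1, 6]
A Jordan chain for λ = 6 of length 2:
v_1 = (1, 0, 1)ᵀ
v_2 = (0, 1, 0)ᵀ

Let N = A − (6)·I. We want v_2 with N^2 v_2 = 0 but N^1 v_2 ≠ 0; then v_{j-1} := N · v_j for j = 2, …, 2.

Pick v_2 = (0, 1, 0)ᵀ.
Then v_1 = N · v_2 = (1, 0, 1)ᵀ.

Sanity check: (A − (6)·I) v_1 = (0, 0, 0)ᵀ = 0. ✓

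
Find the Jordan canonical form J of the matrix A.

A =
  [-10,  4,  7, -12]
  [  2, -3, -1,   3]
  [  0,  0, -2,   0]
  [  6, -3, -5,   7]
J_2(-2) ⊕ J_2(-2)

The characteristic polynomial is
  det(x·I − A) = x^4 + 8*x^3 + 24*x^2 + 32*x + 16 = (x + 2)^4

Eigenvalues and multiplicities (the geometric multiplicity of λ is n − rank(A − λI), which equals the number of Jordan blocks for λ):
  λ = -2: algebraic multiplicity = 4, geometric multiplicity = 2

Determining the block sizes for each eigenvalue:
  λ = -2: with am = 4 and gm = 2, the partition is not yet determined (e.g. several partitions of 4 into 2 parts exist). Let N = A − (-2)·I. Computing rank(N^1) = 2, rank(N^2) = 0; the number of blocks of size ≥ j is rank(N^{j−1}) − rank(N^j), giving [2, 2]. So we have 2 block(s) of size 2 → block sizes [2, 2]

Assembling the blocks gives a Jordan form
J =
  [-2,  1,  0,  0]
  [ 0, -2,  0,  0]
  [ 0,  0, -2,  1]
  [ 0,  0,  0, -2]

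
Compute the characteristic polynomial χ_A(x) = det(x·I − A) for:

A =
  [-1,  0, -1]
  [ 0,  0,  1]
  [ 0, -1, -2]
x^3 + 3*x^2 + 3*x + 1

Expanding det(x·I − A) (e.g. by cofactor expansion or by noting that A is similar to its Jordan form J, which has the same characteristic polynomial as A) gives
  χ_A(x) = x^3 + 3*x^2 + 3*x + 1
which factors as (x + 1)^3. The eigenvalues (with algebraic multiplicities) are λ = -1 with multiplicity 3.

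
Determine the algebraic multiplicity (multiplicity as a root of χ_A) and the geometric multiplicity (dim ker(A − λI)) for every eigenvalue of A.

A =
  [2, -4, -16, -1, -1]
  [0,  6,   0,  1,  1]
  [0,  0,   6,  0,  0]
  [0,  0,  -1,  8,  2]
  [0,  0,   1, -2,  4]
λ = 2: alg = 1, geom = 1; λ = 6: alg = 4, geom = 2

Step 1 — factor the characteristic polynomial to read off the algebraic multiplicities:
  χ_A(x) = (x - 6)^4*(x - 2)

Step 2 — compute geometric multiplicities via the rank-nullity identity g(λ) = n − rank(A − λI):
  rank(A − (2)·I) = 4, so dim ker(A − (2)·I) = n − 4 = 1
  rank(A − (6)·I) = 3, so dim ker(A − (6)·I) = n − 3 = 2

Summary:
  λ = 2: algebraic multiplicity = 1, geometric multiplicity = 1
  λ = 6: algebraic multiplicity = 4, geometric multiplicity = 2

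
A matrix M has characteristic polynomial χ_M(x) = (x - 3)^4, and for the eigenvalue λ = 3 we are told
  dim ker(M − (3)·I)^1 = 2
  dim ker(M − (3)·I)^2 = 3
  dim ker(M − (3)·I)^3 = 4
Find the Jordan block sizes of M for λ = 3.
Block sizes for λ = 3: [3, 1]

From the dimensions of kernels of powers, the number of Jordan blocks of size at least j is d_j − d_{j−1} where d_j = dim ker(N^j) (with d_0 = 0). Computing the differences gives [2, 1, 1].
The number of blocks of size exactly k is (#blocks of size ≥ k) − (#blocks of size ≥ k + 1), so the partition is: 1 block(s) of size 1, 1 block(s) of size 3.
In nonincreasing order the block sizes are [3, 1].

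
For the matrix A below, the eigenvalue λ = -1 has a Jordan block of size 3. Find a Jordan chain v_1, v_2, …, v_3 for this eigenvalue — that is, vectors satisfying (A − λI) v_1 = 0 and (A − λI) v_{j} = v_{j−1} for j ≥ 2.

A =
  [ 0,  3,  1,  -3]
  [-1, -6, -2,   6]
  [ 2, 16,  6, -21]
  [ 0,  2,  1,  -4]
A Jordan chain for λ = -1 of length 3:
v_1 = (-2, 2, -4, 0)ᵀ
v_2 = (3, -5, 16, 2)ᵀ
v_3 = (0, 1, 0, 0)ᵀ

Let N = A − (-1)·I. We want v_3 with N^3 v_3 = 0 but N^2 v_3 ≠ 0; then v_{j-1} := N · v_j for j = 3, …, 2.

Pick v_3 = (0, 1, 0, 0)ᵀ.
Then v_2 = N · v_3 = (3, -5, 16, 2)ᵀ.
Then v_1 = N · v_2 = (-2, 2, -4, 0)ᵀ.

Sanity check: (A − (-1)·I) v_1 = (0, 0, 0, 0)ᵀ = 0. ✓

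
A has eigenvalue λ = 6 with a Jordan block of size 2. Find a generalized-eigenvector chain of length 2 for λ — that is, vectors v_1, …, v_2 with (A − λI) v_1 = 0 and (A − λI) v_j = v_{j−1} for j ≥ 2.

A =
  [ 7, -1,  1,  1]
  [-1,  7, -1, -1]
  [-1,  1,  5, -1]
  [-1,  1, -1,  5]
A Jordan chain for λ = 6 of length 2:
v_1 = (1, -1, -1, -1)ᵀ
v_2 = (1, 0, 0, 0)ᵀ

Let N = A − (6)·I. We want v_2 with N^2 v_2 = 0 but N^1 v_2 ≠ 0; then v_{j-1} := N · v_j for j = 2, …, 2.

Pick v_2 = (1, 0, 0, 0)ᵀ.
Then v_1 = N · v_2 = (1, -1, -1, -1)ᵀ.

Sanity check: (A − (6)·I) v_1 = (0, 0, 0, 0)ᵀ = 0. ✓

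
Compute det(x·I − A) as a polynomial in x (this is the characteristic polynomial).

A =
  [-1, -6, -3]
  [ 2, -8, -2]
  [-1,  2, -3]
x^3 + 12*x^2 + 48*x + 64

Expanding det(x·I − A) (e.g. by cofactor expansion or by noting that A is similar to its Jordan form J, which has the same characteristic polynomial as A) gives
  χ_A(x) = x^3 + 12*x^2 + 48*x + 64
which factors as (x + 4)^3. The eigenvalues (with algebraic multiplicities) are λ = -4 with multiplicity 3.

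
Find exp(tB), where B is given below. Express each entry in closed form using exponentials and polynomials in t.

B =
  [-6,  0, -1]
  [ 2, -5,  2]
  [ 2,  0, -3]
e^{tB} =
  [-exp(-4*t) + 2*exp(-5*t), 0, -exp(-4*t) + exp(-5*t)]
  [2*exp(-4*t) - 2*exp(-5*t), exp(-5*t), 2*exp(-4*t) - 2*exp(-5*t)]
  [2*exp(-4*t) - 2*exp(-5*t), 0, 2*exp(-4*t) - exp(-5*t)]

Strategy: write B = P · J · P⁻¹ where J is a Jordan canonical form, so e^{tB} = P · e^{tJ} · P⁻¹, and e^{tJ} can be computed block-by-block.

B has Jordan form
J =
  [-5,  0,  0]
  [ 0, -5,  0]
  [ 0,  0, -4]
(up to reordering of blocks).

Per-block formulas:
  For a 1×1 block at λ = -5: exp(t · [-5]) = [e^(-5t)].
  For a 1×1 block at λ = -4: exp(t · [-4]) = [e^(-4t)].

After assembling e^{tJ} and conjugating by P, we get:

e^{tB} =
  [-exp(-4*t) + 2*exp(-5*t), 0, -exp(-4*t) + exp(-5*t)]
  [2*exp(-4*t) - 2*exp(-5*t), exp(-5*t), 2*exp(-4*t) - 2*exp(-5*t)]
  [2*exp(-4*t) - 2*exp(-5*t), 0, 2*exp(-4*t) - exp(-5*t)]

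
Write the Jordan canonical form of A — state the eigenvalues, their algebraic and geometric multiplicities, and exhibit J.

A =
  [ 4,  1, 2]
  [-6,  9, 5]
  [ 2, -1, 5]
J_3(6)

The characteristic polynomial is
  det(x·I − A) = x^3 - 18*x^2 + 108*x - 216 = (x - 6)^3

Eigenvalues and multiplicities (the geometric multiplicity of λ is n − rank(A − λI), which equals the number of Jordan blocks for λ):
  λ = 6: algebraic multiplicity = 3, geometric multiplicity = 1

Determining the block sizes for each eigenvalue:
  λ = 6: one block (gm = 1), so the single block has size am = 3 → block sizes [3]

Assembling the blocks gives a Jordan form
J =
  [6, 1, 0]
  [0, 6, 1]
  [0, 0, 6]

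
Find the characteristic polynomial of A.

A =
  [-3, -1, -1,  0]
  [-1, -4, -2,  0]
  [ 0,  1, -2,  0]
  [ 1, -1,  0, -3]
x^4 + 12*x^3 + 54*x^2 + 108*x + 81

Expanding det(x·I − A) (e.g. by cofactor expansion or by noting that A is similar to its Jordan form J, which has the same characteristic polynomial as A) gives
  χ_A(x) = x^4 + 12*x^3 + 54*x^2 + 108*x + 81
which factors as (x + 3)^4. The eigenvalues (with algebraic multiplicities) are λ = -3 with multiplicity 4.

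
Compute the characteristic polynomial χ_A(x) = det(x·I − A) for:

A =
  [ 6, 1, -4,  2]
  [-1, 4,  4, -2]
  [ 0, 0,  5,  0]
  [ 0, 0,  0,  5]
x^4 - 20*x^3 + 150*x^2 - 500*x + 625

Expanding det(x·I − A) (e.g. by cofactor expansion or by noting that A is similar to its Jordan form J, which has the same characteristic polynomial as A) gives
  χ_A(x) = x^4 - 20*x^3 + 150*x^2 - 500*x + 625
which factors as (x - 5)^4. The eigenvalues (with algebraic multiplicities) are λ = 5 with multiplicity 4.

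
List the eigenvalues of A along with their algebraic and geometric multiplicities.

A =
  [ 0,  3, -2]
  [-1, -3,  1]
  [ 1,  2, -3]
λ = -2: alg = 3, geom = 1

Step 1 — factor the characteristic polynomial to read off the algebraic multiplicities:
  χ_A(x) = (x + 2)^3

Step 2 — compute geometric multiplicities via the rank-nullity identity g(λ) = n − rank(A − λI):
  rank(A − (-2)·I) = 2, so dim ker(A − (-2)·I) = n − 2 = 1

Summary:
  λ = -2: algebraic multiplicity = 3, geometric multiplicity = 1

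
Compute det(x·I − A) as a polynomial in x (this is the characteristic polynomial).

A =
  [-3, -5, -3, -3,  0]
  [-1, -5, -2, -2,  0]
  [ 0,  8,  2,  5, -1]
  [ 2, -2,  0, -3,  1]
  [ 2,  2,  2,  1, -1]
x^5 + 10*x^4 + 40*x^3 + 80*x^2 + 80*x + 32

Expanding det(x·I − A) (e.g. by cofactor expansion or by noting that A is similar to its Jordan form J, which has the same characteristic polynomial as A) gives
  χ_A(x) = x^5 + 10*x^4 + 40*x^3 + 80*x^2 + 80*x + 32
which factors as (x + 2)^5. The eigenvalues (with algebraic multiplicities) are λ = -2 with multiplicity 5.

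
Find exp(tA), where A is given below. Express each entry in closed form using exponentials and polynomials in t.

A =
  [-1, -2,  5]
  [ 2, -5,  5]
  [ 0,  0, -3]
e^{tA} =
  [2*t*exp(-3*t) + exp(-3*t), -2*t*exp(-3*t), 5*t*exp(-3*t)]
  [2*t*exp(-3*t), -2*t*exp(-3*t) + exp(-3*t), 5*t*exp(-3*t)]
  [0, 0, exp(-3*t)]

Strategy: write A = P · J · P⁻¹ where J is a Jordan canonical form, so e^{tA} = P · e^{tJ} · P⁻¹, and e^{tJ} can be computed block-by-block.

A has Jordan form
J =
  [-3,  1,  0]
  [ 0, -3,  0]
  [ 0,  0, -3]
(up to reordering of blocks).

Per-block formulas:
  For a 1×1 block at λ = -3: exp(t · [-3]) = [e^(-3t)].
  For a 2×2 Jordan block J_2(-3): exp(t · J_2(-3)) = e^(-3t)·(I + t·N), where N is the 2×2 nilpotent shift.

After assembling e^{tJ} and conjugating by P, we get:

e^{tA} =
  [2*t*exp(-3*t) + exp(-3*t), -2*t*exp(-3*t), 5*t*exp(-3*t)]
  [2*t*exp(-3*t), -2*t*exp(-3*t) + exp(-3*t), 5*t*exp(-3*t)]
  [0, 0, exp(-3*t)]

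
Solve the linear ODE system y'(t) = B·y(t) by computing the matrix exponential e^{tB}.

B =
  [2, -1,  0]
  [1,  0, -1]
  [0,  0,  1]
e^{tB} =
  [t*exp(t) + exp(t), -t*exp(t), t^2*exp(t)/2]
  [t*exp(t), -t*exp(t) + exp(t), t^2*exp(t)/2 - t*exp(t)]
  [0, 0, exp(t)]

Strategy: write B = P · J · P⁻¹ where J is a Jordan canonical form, so e^{tB} = P · e^{tJ} · P⁻¹, and e^{tJ} can be computed block-by-block.

B has Jordan form
J =
  [1, 1, 0]
  [0, 1, 1]
  [0, 0, 1]
(up to reordering of blocks).

Per-block formulas:
  For a 3×3 Jordan block J_3(1): exp(t · J_3(1)) = e^(1t)·(I + t·N + (t^2/2)·N^2), where N is the 3×3 nilpotent shift.

After assembling e^{tJ} and conjugating by P, we get:

e^{tB} =
  [t*exp(t) + exp(t), -t*exp(t), t^2*exp(t)/2]
  [t*exp(t), -t*exp(t) + exp(t), t^2*exp(t)/2 - t*exp(t)]
  [0, 0, exp(t)]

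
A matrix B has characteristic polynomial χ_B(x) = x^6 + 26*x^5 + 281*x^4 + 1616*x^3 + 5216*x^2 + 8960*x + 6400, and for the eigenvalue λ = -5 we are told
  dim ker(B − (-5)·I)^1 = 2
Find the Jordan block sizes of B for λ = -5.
Block sizes for λ = -5: [1, 1]

From the dimensions of kernels of powers, the number of Jordan blocks of size at least j is d_j − d_{j−1} where d_j = dim ker(N^j) (with d_0 = 0). Computing the differences gives [2].
The number of blocks of size exactly k is (#blocks of size ≥ k) − (#blocks of size ≥ k + 1), so the partition is: 2 block(s) of size 1.
In nonincreasing order the block sizes are [1, 1].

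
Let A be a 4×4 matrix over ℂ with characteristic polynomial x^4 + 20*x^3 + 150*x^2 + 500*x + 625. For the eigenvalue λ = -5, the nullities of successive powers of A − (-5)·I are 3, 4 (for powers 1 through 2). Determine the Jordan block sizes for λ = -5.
Block sizes for λ = -5: [2, 1, 1]

From the dimensions of kernels of powers, the number of Jordan blocks of size at least j is d_j − d_{j−1} where d_j = dim ker(N^j) (with d_0 = 0). Computing the differences gives [3, 1].
The number of blocks of size exactly k is (#blocks of size ≥ k) − (#blocks of size ≥ k + 1), so the partition is: 2 block(s) of size 1, 1 block(s) of size 2.
In nonincreasing order the block sizes are [2, 1, 1].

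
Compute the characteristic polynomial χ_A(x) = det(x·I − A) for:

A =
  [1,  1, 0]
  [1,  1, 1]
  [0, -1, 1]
x^3 - 3*x^2 + 3*x - 1

Expanding det(x·I − A) (e.g. by cofactor expansion or by noting that A is similar to its Jordan form J, which has the same characteristic polynomial as A) gives
  χ_A(x) = x^3 - 3*x^2 + 3*x - 1
which factors as (x - 1)^3. The eigenvalues (with algebraic multiplicities) are λ = 1 with multiplicity 3.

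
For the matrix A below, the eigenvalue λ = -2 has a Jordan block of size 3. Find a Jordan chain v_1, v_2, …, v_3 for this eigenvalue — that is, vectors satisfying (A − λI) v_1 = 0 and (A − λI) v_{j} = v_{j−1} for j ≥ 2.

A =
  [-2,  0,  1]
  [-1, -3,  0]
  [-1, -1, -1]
A Jordan chain for λ = -2 of length 3:
v_1 = (-1, 1, 0)ᵀ
v_2 = (0, -1, -1)ᵀ
v_3 = (1, 0, 0)ᵀ

Let N = A − (-2)·I. We want v_3 with N^3 v_3 = 0 but N^2 v_3 ≠ 0; then v_{j-1} := N · v_j for j = 3, …, 2.

Pick v_3 = (1, 0, 0)ᵀ.
Then v_2 = N · v_3 = (0, -1, -1)ᵀ.
Then v_1 = N · v_2 = (-1, 1, 0)ᵀ.

Sanity check: (A − (-2)·I) v_1 = (0, 0, 0)ᵀ = 0. ✓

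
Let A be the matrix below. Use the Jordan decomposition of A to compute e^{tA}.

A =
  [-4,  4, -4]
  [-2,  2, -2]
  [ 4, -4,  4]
e^{tA} =
  [3 - 2*exp(2*t), 2*exp(2*t) - 2, 2 - 2*exp(2*t)]
  [1 - exp(2*t), exp(2*t), 1 - exp(2*t)]
  [2*exp(2*t) - 2, 2 - 2*exp(2*t), 2*exp(2*t) - 1]

Strategy: write A = P · J · P⁻¹ where J is a Jordan canonical form, so e^{tA} = P · e^{tJ} · P⁻¹, and e^{tJ} can be computed block-by-block.

A has Jordan form
J =
  [0, 0, 0]
  [0, 0, 0]
  [0, 0, 2]
(up to reordering of blocks).

Per-block formulas:
  For a 1×1 block at λ = 0: exp(t · [0]) = [e^(0t)].
  For a 1×1 block at λ = 2: exp(t · [2]) = [e^(2t)].

After assembling e^{tJ} and conjugating by P, we get:

e^{tA} =
  [3 - 2*exp(2*t), 2*exp(2*t) - 2, 2 - 2*exp(2*t)]
  [1 - exp(2*t), exp(2*t), 1 - exp(2*t)]
  [2*exp(2*t) - 2, 2 - 2*exp(2*t), 2*exp(2*t) - 1]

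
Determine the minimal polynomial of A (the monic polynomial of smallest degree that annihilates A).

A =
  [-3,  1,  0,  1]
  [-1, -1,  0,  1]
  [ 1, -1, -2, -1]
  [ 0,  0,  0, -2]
x^2 + 4*x + 4

The characteristic polynomial is χ_A(x) = (x + 2)^4, so the eigenvalues are known. The minimal polynomial is
  m_A(x) = Π_λ (x − λ)^{k_λ}
where k_λ is the size of the *largest* Jordan block for λ (equivalently, the smallest k with (A − λI)^k v = 0 for every generalised eigenvector v of λ).

  λ = -2: largest Jordan block has size 2, contributing (x + 2)^2

So m_A(x) = (x + 2)^2 = x^2 + 4*x + 4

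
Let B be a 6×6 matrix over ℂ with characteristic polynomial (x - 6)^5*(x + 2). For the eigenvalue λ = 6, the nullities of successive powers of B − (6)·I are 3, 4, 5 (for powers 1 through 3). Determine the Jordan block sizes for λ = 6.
Block sizes for λ = 6: [3, 1, 1]

From the dimensions of kernels of powers, the number of Jordan blocks of size at least j is d_j − d_{j−1} where d_j = dim ker(N^j) (with d_0 = 0). Computing the differences gives [3, 1, 1].
The number of blocks of size exactly k is (#blocks of size ≥ k) − (#blocks of size ≥ k + 1), so the partition is: 2 block(s) of size 1, 1 block(s) of size 3.
In nonincreasing order the block sizes are [3, 1, 1].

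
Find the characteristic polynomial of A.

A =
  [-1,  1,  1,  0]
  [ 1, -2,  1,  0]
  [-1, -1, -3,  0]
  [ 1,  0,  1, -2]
x^4 + 8*x^3 + 24*x^2 + 32*x + 16

Expanding det(x·I − A) (e.g. by cofactor expansion or by noting that A is similar to its Jordan form J, which has the same characteristic polynomial as A) gives
  χ_A(x) = x^4 + 8*x^3 + 24*x^2 + 32*x + 16
which factors as (x + 2)^4. The eigenvalues (with algebraic multiplicities) are λ = -2 with multiplicity 4.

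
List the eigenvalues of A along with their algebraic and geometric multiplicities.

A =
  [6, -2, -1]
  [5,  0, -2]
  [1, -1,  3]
λ = 3: alg = 3, geom = 1

Step 1 — factor the characteristic polynomial to read off the algebraic multiplicities:
  χ_A(x) = (x - 3)^3

Step 2 — compute geometric multiplicities via the rank-nullity identity g(λ) = n − rank(A − λI):
  rank(A − (3)·I) = 2, so dim ker(A − (3)·I) = n − 2 = 1

Summary:
  λ = 3: algebraic multiplicity = 3, geometric multiplicity = 1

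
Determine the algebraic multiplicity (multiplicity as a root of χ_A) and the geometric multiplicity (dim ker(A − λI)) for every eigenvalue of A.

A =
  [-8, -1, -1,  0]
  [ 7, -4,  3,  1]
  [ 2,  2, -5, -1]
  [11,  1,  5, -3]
λ = -5: alg = 4, geom = 2

Step 1 — factor the characteristic polynomial to read off the algebraic multiplicities:
  χ_A(x) = (x + 5)^4

Step 2 — compute geometric multiplicities via the rank-nullity identity g(λ) = n − rank(A − λI):
  rank(A − (-5)·I) = 2, so dim ker(A − (-5)·I) = n − 2 = 2

Summary:
  λ = -5: algebraic multiplicity = 4, geometric multiplicity = 2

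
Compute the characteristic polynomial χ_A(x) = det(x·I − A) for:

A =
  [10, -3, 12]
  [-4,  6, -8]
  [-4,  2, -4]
x^3 - 12*x^2 + 48*x - 64

Expanding det(x·I − A) (e.g. by cofactor expansion or by noting that A is similar to its Jordan form J, which has the same characteristic polynomial as A) gives
  χ_A(x) = x^3 - 12*x^2 + 48*x - 64
which factors as (x - 4)^3. The eigenvalues (with algebraic multiplicities) are λ = 4 with multiplicity 3.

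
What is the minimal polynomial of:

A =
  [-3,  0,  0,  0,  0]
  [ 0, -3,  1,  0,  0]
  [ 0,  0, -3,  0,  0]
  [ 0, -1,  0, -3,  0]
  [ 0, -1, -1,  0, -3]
x^3 + 9*x^2 + 27*x + 27

The characteristic polynomial is χ_A(x) = (x + 3)^5, so the eigenvalues are known. The minimal polynomial is
  m_A(x) = Π_λ (x − λ)^{k_λ}
where k_λ is the size of the *largest* Jordan block for λ (equivalently, the smallest k with (A − λI)^k v = 0 for every generalised eigenvector v of λ).

  λ = -3: largest Jordan block has size 3, contributing (x + 3)^3

So m_A(x) = (x + 3)^3 = x^3 + 9*x^2 + 27*x + 27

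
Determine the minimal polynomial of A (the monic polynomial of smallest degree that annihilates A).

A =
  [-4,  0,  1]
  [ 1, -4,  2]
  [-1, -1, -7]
x^3 + 15*x^2 + 75*x + 125

The characteristic polynomial is χ_A(x) = (x + 5)^3, so the eigenvalues are known. The minimal polynomial is
  m_A(x) = Π_λ (x − λ)^{k_λ}
where k_λ is the size of the *largest* Jordan block for λ (equivalently, the smallest k with (A − λI)^k v = 0 for every generalised eigenvector v of λ).

  λ = -5: largest Jordan block has size 3, contributing (x + 5)^3

So m_A(x) = (x + 5)^3 = x^3 + 15*x^2 + 75*x + 125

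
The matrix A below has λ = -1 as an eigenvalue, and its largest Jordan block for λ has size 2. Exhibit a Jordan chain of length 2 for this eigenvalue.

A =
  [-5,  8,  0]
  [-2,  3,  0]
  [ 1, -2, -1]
A Jordan chain for λ = -1 of length 2:
v_1 = (-4, -2, 1)ᵀ
v_2 = (1, 0, 0)ᵀ

Let N = A − (-1)·I. We want v_2 with N^2 v_2 = 0 but N^1 v_2 ≠ 0; then v_{j-1} := N · v_j for j = 2, …, 2.

Pick v_2 = (1, 0, 0)ᵀ.
Then v_1 = N · v_2 = (-4, -2, 1)ᵀ.

Sanity check: (A − (-1)·I) v_1 = (0, 0, 0)ᵀ = 0. ✓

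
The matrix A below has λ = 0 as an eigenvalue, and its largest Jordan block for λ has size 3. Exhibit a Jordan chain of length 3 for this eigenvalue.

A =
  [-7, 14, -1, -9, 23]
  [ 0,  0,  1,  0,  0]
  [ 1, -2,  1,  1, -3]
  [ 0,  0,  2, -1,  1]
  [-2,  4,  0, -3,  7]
A Jordan chain for λ = 0 of length 3:
v_1 = (2, 1, 0, 0, 0)ᵀ
v_2 = (-7, 0, 1, 0, -2)ᵀ
v_3 = (1, 0, 0, 0, 0)ᵀ

Let N = A − (0)·I. We want v_3 with N^3 v_3 = 0 but N^2 v_3 ≠ 0; then v_{j-1} := N · v_j for j = 3, …, 2.

Pick v_3 = (1, 0, 0, 0, 0)ᵀ.
Then v_2 = N · v_3 = (-7, 0, 1, 0, -2)ᵀ.
Then v_1 = N · v_2 = (2, 1, 0, 0, 0)ᵀ.

Sanity check: (A − (0)·I) v_1 = (0, 0, 0, 0, 0)ᵀ = 0. ✓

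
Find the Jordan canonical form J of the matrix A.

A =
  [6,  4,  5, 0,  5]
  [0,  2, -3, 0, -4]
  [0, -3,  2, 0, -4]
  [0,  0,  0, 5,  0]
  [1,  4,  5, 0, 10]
J_3(5) ⊕ J_1(5) ⊕ J_1(5)

The characteristic polynomial is
  det(x·I − A) = x^5 - 25*x^4 + 250*x^3 - 1250*x^2 + 3125*x - 3125 = (x - 5)^5

Eigenvalues and multiplicities (the geometric multiplicity of λ is n − rank(A − λI), which equals the number of Jordan blocks for λ):
  λ = 5: algebraic multiplicity = 5, geometric multiplicity = 3

Determining the block sizes for each eigenvalue:
  λ = 5: with am = 5 and gm = 3, the partition is not yet determined (e.g. several partitions of 5 into 3 parts exist). Let N = A − (5)·I. Computing rank(N^1) = 2, rank(N^2) = 1, rank(N^3) = 0; the number of blocks of size ≥ j is rank(N^{j−1}) − rank(N^j), giving [3, 1, 1]. So we have 1 block(s) of size 3, 2 block(s) of size 1 → block sizes [3, 1, 1]

Assembling the blocks gives a Jordan form
J =
  [5, 1, 0, 0, 0]
  [0, 5, 1, 0, 0]
  [0, 0, 5, 0, 0]
  [0, 0, 0, 5, 0]
  [0, 0, 0, 0, 5]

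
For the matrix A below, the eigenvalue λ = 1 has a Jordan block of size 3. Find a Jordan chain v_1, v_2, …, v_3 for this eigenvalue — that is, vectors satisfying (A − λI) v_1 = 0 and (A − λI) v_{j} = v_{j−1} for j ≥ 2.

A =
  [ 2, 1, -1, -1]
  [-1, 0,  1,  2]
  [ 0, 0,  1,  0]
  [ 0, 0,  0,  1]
A Jordan chain for λ = 1 of length 3:
v_1 = (1, -1, 0, 0)ᵀ
v_2 = (-1, 2, 0, 0)ᵀ
v_3 = (0, 0, 0, 1)ᵀ

Let N = A − (1)·I. We want v_3 with N^3 v_3 = 0 but N^2 v_3 ≠ 0; then v_{j-1} := N · v_j for j = 3, …, 2.

Pick v_3 = (0, 0, 0, 1)ᵀ.
Then v_2 = N · v_3 = (-1, 2, 0, 0)ᵀ.
Then v_1 = N · v_2 = (1, -1, 0, 0)ᵀ.

Sanity check: (A − (1)·I) v_1 = (0, 0, 0, 0)ᵀ = 0. ✓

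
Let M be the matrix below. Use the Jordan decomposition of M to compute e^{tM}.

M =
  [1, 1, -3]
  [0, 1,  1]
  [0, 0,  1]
e^{tM} =
  [exp(t), t*exp(t), t^2*exp(t)/2 - 3*t*exp(t)]
  [0, exp(t), t*exp(t)]
  [0, 0, exp(t)]

Strategy: write M = P · J · P⁻¹ where J is a Jordan canonical form, so e^{tM} = P · e^{tJ} · P⁻¹, and e^{tJ} can be computed block-by-block.

M has Jordan form
J =
  [1, 1, 0]
  [0, 1, 1]
  [0, 0, 1]
(up to reordering of blocks).

Per-block formulas:
  For a 3×3 Jordan block J_3(1): exp(t · J_3(1)) = e^(1t)·(I + t·N + (t^2/2)·N^2), where N is the 3×3 nilpotent shift.

After assembling e^{tJ} and conjugating by P, we get:

e^{tM} =
  [exp(t), t*exp(t), t^2*exp(t)/2 - 3*t*exp(t)]
  [0, exp(t), t*exp(t)]
  [0, 0, exp(t)]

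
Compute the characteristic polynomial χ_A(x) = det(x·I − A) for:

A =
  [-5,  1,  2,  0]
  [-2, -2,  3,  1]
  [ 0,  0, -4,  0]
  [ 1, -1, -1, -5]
x^4 + 16*x^3 + 96*x^2 + 256*x + 256

Expanding det(x·I − A) (e.g. by cofactor expansion or by noting that A is similar to its Jordan form J, which has the same characteristic polynomial as A) gives
  χ_A(x) = x^4 + 16*x^3 + 96*x^2 + 256*x + 256
which factors as (x + 4)^4. The eigenvalues (with algebraic multiplicities) are λ = -4 with multiplicity 4.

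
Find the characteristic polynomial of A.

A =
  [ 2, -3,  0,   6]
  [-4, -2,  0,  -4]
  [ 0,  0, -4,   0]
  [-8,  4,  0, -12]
x^4 + 16*x^3 + 96*x^2 + 256*x + 256

Expanding det(x·I − A) (e.g. by cofactor expansion or by noting that A is similar to its Jordan form J, which has the same characteristic polynomial as A) gives
  χ_A(x) = x^4 + 16*x^3 + 96*x^2 + 256*x + 256
which factors as (x + 4)^4. The eigenvalues (with algebraic multiplicities) are λ = -4 with multiplicity 4.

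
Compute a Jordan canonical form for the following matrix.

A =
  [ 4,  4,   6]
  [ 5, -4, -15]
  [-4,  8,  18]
J_2(6) ⊕ J_1(6)

The characteristic polynomial is
  det(x·I − A) = x^3 - 18*x^2 + 108*x - 216 = (x - 6)^3

Eigenvalues and multiplicities (the geometric multiplicity of λ is n − rank(A − λI), which equals the number of Jordan blocks for λ):
  λ = 6: algebraic multiplicity = 3, geometric multiplicity = 2

Determining the block sizes for each eigenvalue:
  λ = 6: 2 blocks summing to 3 forces exactly one block of size 2 and the rest size 1 → block sizes [2, 1]

Assembling the blocks gives a Jordan form
J =
  [6, 1, 0]
  [0, 6, 0]
  [0, 0, 6]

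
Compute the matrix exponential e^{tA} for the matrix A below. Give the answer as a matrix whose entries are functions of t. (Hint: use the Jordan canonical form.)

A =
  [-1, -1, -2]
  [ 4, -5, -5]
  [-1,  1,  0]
e^{tA} =
  [-t^2*exp(-2*t)/2 + t*exp(-2*t) + exp(-2*t), -t*exp(-2*t), -t^2*exp(-2*t)/2 - 2*t*exp(-2*t)]
  [-3*t^2*exp(-2*t)/2 + 4*t*exp(-2*t), -3*t*exp(-2*t) + exp(-2*t), -3*t^2*exp(-2*t)/2 - 5*t*exp(-2*t)]
  [t^2*exp(-2*t)/2 - t*exp(-2*t), t*exp(-2*t), t^2*exp(-2*t)/2 + 2*t*exp(-2*t) + exp(-2*t)]

Strategy: write A = P · J · P⁻¹ where J is a Jordan canonical form, so e^{tA} = P · e^{tJ} · P⁻¹, and e^{tJ} can be computed block-by-block.

A has Jordan form
J =
  [-2,  1,  0]
  [ 0, -2,  1]
  [ 0,  0, -2]
(up to reordering of blocks).

Per-block formulas:
  For a 3×3 Jordan block J_3(-2): exp(t · J_3(-2)) = e^(-2t)·(I + t·N + (t^2/2)·N^2), where N is the 3×3 nilpotent shift.

After assembling e^{tJ} and conjugating by P, we get:

e^{tA} =
  [-t^2*exp(-2*t)/2 + t*exp(-2*t) + exp(-2*t), -t*exp(-2*t), -t^2*exp(-2*t)/2 - 2*t*exp(-2*t)]
  [-3*t^2*exp(-2*t)/2 + 4*t*exp(-2*t), -3*t*exp(-2*t) + exp(-2*t), -3*t^2*exp(-2*t)/2 - 5*t*exp(-2*t)]
  [t^2*exp(-2*t)/2 - t*exp(-2*t), t*exp(-2*t), t^2*exp(-2*t)/2 + 2*t*exp(-2*t) + exp(-2*t)]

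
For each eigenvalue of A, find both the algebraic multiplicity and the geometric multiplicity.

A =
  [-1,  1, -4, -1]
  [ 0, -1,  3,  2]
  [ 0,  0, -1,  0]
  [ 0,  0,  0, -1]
λ = -1: alg = 4, geom = 2

Step 1 — factor the characteristic polynomial to read off the algebraic multiplicities:
  χ_A(x) = (x + 1)^4

Step 2 — compute geometric multiplicities via the rank-nullity identity g(λ) = n − rank(A − λI):
  rank(A − (-1)·I) = 2, so dim ker(A − (-1)·I) = n − 2 = 2

Summary:
  λ = -1: algebraic multiplicity = 4, geometric multiplicity = 2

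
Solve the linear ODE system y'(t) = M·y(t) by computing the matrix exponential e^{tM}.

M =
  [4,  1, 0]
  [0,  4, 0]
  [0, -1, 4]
e^{tM} =
  [exp(4*t), t*exp(4*t), 0]
  [0, exp(4*t), 0]
  [0, -t*exp(4*t), exp(4*t)]

Strategy: write M = P · J · P⁻¹ where J is a Jordan canonical form, so e^{tM} = P · e^{tJ} · P⁻¹, and e^{tJ} can be computed block-by-block.

M has Jordan form
J =
  [4, 1, 0]
  [0, 4, 0]
  [0, 0, 4]
(up to reordering of blocks).

Per-block formulas:
  For a 1×1 block at λ = 4: exp(t · [4]) = [e^(4t)].
  For a 2×2 Jordan block J_2(4): exp(t · J_2(4)) = e^(4t)·(I + t·N), where N is the 2×2 nilpotent shift.

After assembling e^{tJ} and conjugating by P, we get:

e^{tM} =
  [exp(4*t), t*exp(4*t), 0]
  [0, exp(4*t), 0]
  [0, -t*exp(4*t), exp(4*t)]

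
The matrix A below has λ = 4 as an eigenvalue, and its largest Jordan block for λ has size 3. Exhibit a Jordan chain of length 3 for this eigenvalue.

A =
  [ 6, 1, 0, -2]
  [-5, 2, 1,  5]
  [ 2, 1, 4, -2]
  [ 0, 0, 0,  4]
A Jordan chain for λ = 4 of length 3:
v_1 = (-1, 2, -1, 0)ᵀ
v_2 = (2, -5, 2, 0)ᵀ
v_3 = (1, 0, 0, 0)ᵀ

Let N = A − (4)·I. We want v_3 with N^3 v_3 = 0 but N^2 v_3 ≠ 0; then v_{j-1} := N · v_j for j = 3, …, 2.

Pick v_3 = (1, 0, 0, 0)ᵀ.
Then v_2 = N · v_3 = (2, -5, 2, 0)ᵀ.
Then v_1 = N · v_2 = (-1, 2, -1, 0)ᵀ.

Sanity check: (A − (4)·I) v_1 = (0, 0, 0, 0)ᵀ = 0. ✓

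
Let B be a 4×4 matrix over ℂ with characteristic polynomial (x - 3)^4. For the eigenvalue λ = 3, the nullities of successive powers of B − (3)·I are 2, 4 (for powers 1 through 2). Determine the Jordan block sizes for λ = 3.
Block sizes for λ = 3: [2, 2]

From the dimensions of kernels of powers, the number of Jordan blocks of size at least j is d_j − d_{j−1} where d_j = dim ker(N^j) (with d_0 = 0). Computing the differences gives [2, 2].
The number of blocks of size exactly k is (#blocks of size ≥ k) − (#blocks of size ≥ k + 1), so the partition is: 2 block(s) of size 2.
In nonincreasing order the block sizes are [2, 2].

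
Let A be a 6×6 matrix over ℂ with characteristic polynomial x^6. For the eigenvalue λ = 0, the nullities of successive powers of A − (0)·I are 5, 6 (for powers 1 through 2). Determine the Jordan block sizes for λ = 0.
Block sizes for λ = 0: [2, 1, 1, 1, 1]

From the dimensions of kernels of powers, the number of Jordan blocks of size at least j is d_j − d_{j−1} where d_j = dim ker(N^j) (with d_0 = 0). Computing the differences gives [5, 1].
The number of blocks of size exactly k is (#blocks of size ≥ k) − (#blocks of size ≥ k + 1), so the partition is: 4 block(s) of size 1, 1 block(s) of size 2.
In nonincreasing order the block sizes are [2, 1, 1, 1, 1].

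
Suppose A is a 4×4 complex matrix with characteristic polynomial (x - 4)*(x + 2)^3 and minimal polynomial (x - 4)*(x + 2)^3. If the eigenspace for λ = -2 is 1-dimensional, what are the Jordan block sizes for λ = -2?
Block sizes for λ = -2: [3]

Step 1 — from the characteristic polynomial, algebraic multiplicity of λ = -2 is 3. From dim ker(A − (-2)·I) = 1, there are exactly 1 Jordan blocks for λ = -2.
Step 2 — from the minimal polynomial, the factor (x + 2)^3 tells us the largest block for λ = -2 has size 3.
Step 3 — with total size 3, 1 blocks, and largest block 3, the block sizes (in nonincreasing order) are [3].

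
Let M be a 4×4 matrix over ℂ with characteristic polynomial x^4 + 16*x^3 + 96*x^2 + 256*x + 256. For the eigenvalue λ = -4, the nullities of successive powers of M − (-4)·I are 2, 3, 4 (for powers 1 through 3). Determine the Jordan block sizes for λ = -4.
Block sizes for λ = -4: [3, 1]

From the dimensions of kernels of powers, the number of Jordan blocks of size at least j is d_j − d_{j−1} where d_j = dim ker(N^j) (with d_0 = 0). Computing the differences gives [2, 1, 1].
The number of blocks of size exactly k is (#blocks of size ≥ k) − (#blocks of size ≥ k + 1), so the partition is: 1 block(s) of size 1, 1 block(s) of size 3.
In nonincreasing order the block sizes are [3, 1].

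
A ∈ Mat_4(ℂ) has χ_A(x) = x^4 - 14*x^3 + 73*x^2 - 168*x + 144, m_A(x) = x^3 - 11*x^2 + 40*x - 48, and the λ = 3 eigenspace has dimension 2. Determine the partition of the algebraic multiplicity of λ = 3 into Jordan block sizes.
Block sizes for λ = 3: [1, 1]

Step 1 — from the characteristic polynomial, algebraic multiplicity of λ = 3 is 2. From dim ker(A − (3)·I) = 2, there are exactly 2 Jordan blocks for λ = 3.
Step 2 — from the minimal polynomial, the factor (x − 3) tells us the largest block for λ = 3 has size 1.
Step 3 — with total size 2, 2 blocks, and largest block 1, the block sizes (in nonincreasing order) are [1, 1].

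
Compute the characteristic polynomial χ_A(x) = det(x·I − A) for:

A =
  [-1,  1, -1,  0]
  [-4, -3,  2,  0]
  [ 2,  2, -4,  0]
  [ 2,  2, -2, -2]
x^4 + 10*x^3 + 37*x^2 + 60*x + 36

Expanding det(x·I − A) (e.g. by cofactor expansion or by noting that A is similar to its Jordan form J, which has the same characteristic polynomial as A) gives
  χ_A(x) = x^4 + 10*x^3 + 37*x^2 + 60*x + 36
which factors as (x + 2)^2*(x + 3)^2. The eigenvalues (with algebraic multiplicities) are λ = -3 with multiplicity 2, λ = -2 with multiplicity 2.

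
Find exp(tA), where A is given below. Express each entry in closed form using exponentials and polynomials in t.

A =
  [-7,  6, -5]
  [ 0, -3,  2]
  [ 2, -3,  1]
e^{tA} =
  [3*t^2*exp(-3*t) - 4*t*exp(-3*t) + exp(-3*t), -9*t^2*exp(-3*t)/2 + 6*t*exp(-3*t), 6*t^2*exp(-3*t) - 5*t*exp(-3*t)]
  [2*t^2*exp(-3*t), -3*t^2*exp(-3*t) + exp(-3*t), 4*t^2*exp(-3*t) + 2*t*exp(-3*t)]
  [2*t*exp(-3*t), -3*t*exp(-3*t), 4*t*exp(-3*t) + exp(-3*t)]

Strategy: write A = P · J · P⁻¹ where J is a Jordan canonical form, so e^{tA} = P · e^{tJ} · P⁻¹, and e^{tJ} can be computed block-by-block.

A has Jordan form
J =
  [-3,  1,  0]
  [ 0, -3,  1]
  [ 0,  0, -3]
(up to reordering of blocks).

Per-block formulas:
  For a 3×3 Jordan block J_3(-3): exp(t · J_3(-3)) = e^(-3t)·(I + t·N + (t^2/2)·N^2), where N is the 3×3 nilpotent shift.

After assembling e^{tJ} and conjugating by P, we get:

e^{tA} =
  [3*t^2*exp(-3*t) - 4*t*exp(-3*t) + exp(-3*t), -9*t^2*exp(-3*t)/2 + 6*t*exp(-3*t), 6*t^2*exp(-3*t) - 5*t*exp(-3*t)]
  [2*t^2*exp(-3*t), -3*t^2*exp(-3*t) + exp(-3*t), 4*t^2*exp(-3*t) + 2*t*exp(-3*t)]
  [2*t*exp(-3*t), -3*t*exp(-3*t), 4*t*exp(-3*t) + exp(-3*t)]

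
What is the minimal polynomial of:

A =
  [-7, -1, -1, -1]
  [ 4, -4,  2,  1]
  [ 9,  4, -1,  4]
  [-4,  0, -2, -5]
x^4 + 17*x^3 + 108*x^2 + 304*x + 320

The characteristic polynomial is χ_A(x) = (x + 4)^3*(x + 5), so the eigenvalues are known. The minimal polynomial is
  m_A(x) = Π_λ (x − λ)^{k_λ}
where k_λ is the size of the *largest* Jordan block for λ (equivalently, the smallest k with (A − λI)^k v = 0 for every generalised eigenvector v of λ).

  λ = -5: largest Jordan block has size 1, contributing (x + 5)
  λ = -4: largest Jordan block has size 3, contributing (x + 4)^3

So m_A(x) = (x + 4)^3*(x + 5) = x^4 + 17*x^3 + 108*x^2 + 304*x + 320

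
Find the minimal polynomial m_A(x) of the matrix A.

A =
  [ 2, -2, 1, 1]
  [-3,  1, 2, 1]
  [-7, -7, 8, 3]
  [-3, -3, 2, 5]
x^3 - 12*x^2 + 48*x - 64

The characteristic polynomial is χ_A(x) = (x - 4)^4, so the eigenvalues are known. The minimal polynomial is
  m_A(x) = Π_λ (x − λ)^{k_λ}
where k_λ is the size of the *largest* Jordan block for λ (equivalently, the smallest k with (A − λI)^k v = 0 for every generalised eigenvector v of λ).

  λ = 4: largest Jordan block has size 3, contributing (x − 4)^3

So m_A(x) = (x - 4)^3 = x^3 - 12*x^2 + 48*x - 64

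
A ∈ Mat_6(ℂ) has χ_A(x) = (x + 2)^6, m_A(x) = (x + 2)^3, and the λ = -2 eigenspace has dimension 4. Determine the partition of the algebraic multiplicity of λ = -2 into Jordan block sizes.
Block sizes for λ = -2: [3, 1, 1, 1]

Step 1 — from the characteristic polynomial, algebraic multiplicity of λ = -2 is 6. From dim ker(A − (-2)·I) = 4, there are exactly 4 Jordan blocks for λ = -2.
Step 2 — from the minimal polynomial, the factor (x + 2)^3 tells us the largest block for λ = -2 has size 3.
Step 3 — with total size 6, 4 blocks, and largest block 3, the block sizes (in nonincreasing order) are [3, 1, 1, 1].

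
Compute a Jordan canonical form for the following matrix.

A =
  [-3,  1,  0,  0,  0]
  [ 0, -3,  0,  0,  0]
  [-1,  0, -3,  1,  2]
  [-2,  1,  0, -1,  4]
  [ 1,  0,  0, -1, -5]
J_2(-3) ⊕ J_2(-3) ⊕ J_1(-3)

The characteristic polynomial is
  det(x·I − A) = x^5 + 15*x^4 + 90*x^3 + 270*x^2 + 405*x + 243 = (x + 3)^5

Eigenvalues and multiplicities (the geometric multiplicity of λ is n − rank(A − λI), which equals the number of Jordan blocks for λ):
  λ = -3: algebraic multiplicity = 5, geometric multiplicity = 3

Determining the block sizes for each eigenvalue:
  λ = -3: with am = 5 and gm = 3, the partition is not yet determined (e.g. several partitions of 5 into 3 parts exist). Let N = A − (-3)·I. Computing rank(N^1) = 2, rank(N^2) = 0; the number of blocks of size ≥ j is rank(N^{j−1}) − rank(N^j), giving [3, 2]. So we have 2 block(s) of size 2, 1 block(s) of size 1 → block sizes [2, 2, 1]

Assembling the blocks gives a Jordan form
J =
  [-3,  1,  0,  0,  0]
  [ 0, -3,  0,  0,  0]
  [ 0,  0, -3,  1,  0]
  [ 0,  0,  0, -3,  0]
  [ 0,  0,  0,  0, -3]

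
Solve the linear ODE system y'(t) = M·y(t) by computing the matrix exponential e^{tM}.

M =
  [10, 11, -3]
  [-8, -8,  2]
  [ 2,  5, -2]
e^{tM} =
  [3*t^2 + 10*t + 1, 7*t^2/2 + 11*t, -t^2 - 3*t]
  [-6*t^2 - 8*t, -7*t^2 - 8*t + 1, 2*t^2 + 2*t]
  [-12*t^2 + 2*t, -14*t^2 + 5*t, 4*t^2 - 2*t + 1]

Strategy: write M = P · J · P⁻¹ where J is a Jordan canonical form, so e^{tM} = P · e^{tJ} · P⁻¹, and e^{tJ} can be computed block-by-block.

M has Jordan form
J =
  [0, 1, 0]
  [0, 0, 1]
  [0, 0, 0]
(up to reordering of blocks).

Per-block formulas:
  For a 3×3 Jordan block J_3(0): exp(t · J_3(0)) = e^(0t)·(I + t·N + (t^2/2)·N^2), where N is the 3×3 nilpotent shift.

After assembling e^{tJ} and conjugating by P, we get:

e^{tM} =
  [3*t^2 + 10*t + 1, 7*t^2/2 + 11*t, -t^2 - 3*t]
  [-6*t^2 - 8*t, -7*t^2 - 8*t + 1, 2*t^2 + 2*t]
  [-12*t^2 + 2*t, -14*t^2 + 5*t, 4*t^2 - 2*t + 1]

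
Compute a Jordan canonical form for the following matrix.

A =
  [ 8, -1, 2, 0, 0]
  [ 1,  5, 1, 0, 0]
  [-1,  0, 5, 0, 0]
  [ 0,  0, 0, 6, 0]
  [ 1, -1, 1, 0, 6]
J_3(6) ⊕ J_1(6) ⊕ J_1(6)

The characteristic polynomial is
  det(x·I − A) = x^5 - 30*x^4 + 360*x^3 - 2160*x^2 + 6480*x - 7776 = (x - 6)^5

Eigenvalues and multiplicities (the geometric multiplicity of λ is n − rank(A − λI), which equals the number of Jordan blocks for λ):
  λ = 6: algebraic multiplicity = 5, geometric multiplicity = 3

Determining the block sizes for each eigenvalue:
  λ = 6: with am = 5 and gm = 3, the partition is not yet determined (e.g. several partitions of 5 into 3 parts exist). Let N = A − (6)·I. Computing rank(N^1) = 2, rank(N^2) = 1, rank(N^3) = 0; the number of blocks of size ≥ j is rank(N^{j−1}) − rank(N^j), giving [3, 1, 1]. So we have 1 block(s) of size 3, 2 block(s) of size 1 → block sizes [3, 1, 1]

Assembling the blocks gives a Jordan form
J =
  [6, 1, 0, 0, 0]
  [0, 6, 1, 0, 0]
  [0, 0, 6, 0, 0]
  [0, 0, 0, 6, 0]
  [0, 0, 0, 0, 6]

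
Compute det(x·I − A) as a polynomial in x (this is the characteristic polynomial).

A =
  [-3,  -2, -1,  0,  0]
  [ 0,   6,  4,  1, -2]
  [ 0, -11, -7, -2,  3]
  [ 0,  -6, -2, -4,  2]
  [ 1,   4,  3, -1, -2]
x^5 + 10*x^4 + 40*x^3 + 80*x^2 + 80*x + 32

Expanding det(x·I − A) (e.g. by cofactor expansion or by noting that A is similar to its Jordan form J, which has the same characteristic polynomial as A) gives
  χ_A(x) = x^5 + 10*x^4 + 40*x^3 + 80*x^2 + 80*x + 32
which factors as (x + 2)^5. The eigenvalues (with algebraic multiplicities) are λ = -2 with multiplicity 5.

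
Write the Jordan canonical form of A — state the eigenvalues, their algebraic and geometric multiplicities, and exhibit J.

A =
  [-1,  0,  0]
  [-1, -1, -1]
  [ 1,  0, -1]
J_3(-1)

The characteristic polynomial is
  det(x·I − A) = x^3 + 3*x^2 + 3*x + 1 = (x + 1)^3

Eigenvalues and multiplicities (the geometric multiplicity of λ is n − rank(A − λI), which equals the number of Jordan blocks for λ):
  λ = -1: algebraic multiplicity = 3, geometric multiplicity = 1

Determining the block sizes for each eigenvalue:
  λ = -1: one block (gm = 1), so the single block has size am = 3 → block sizes [3]

Assembling the blocks gives a Jordan form
J =
  [-1,  1,  0]
  [ 0, -1,  1]
  [ 0,  0, -1]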